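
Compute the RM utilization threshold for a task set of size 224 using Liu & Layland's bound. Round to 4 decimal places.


Compute 2^(1/224) = 1.0030991997
Subtract 1: 1.0030991997 - 1 = 0.0030991997
Multiply by n: 224 * 0.0030991997 = 0.6942207328
Round to 4 dp: 0.6942

0.6942


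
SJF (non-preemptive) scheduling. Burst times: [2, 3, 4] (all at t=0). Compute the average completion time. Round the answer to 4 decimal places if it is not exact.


SJF order (ascending): [2, 3, 4]
Completion times:
  Job 1: burst=2, C=2
  Job 2: burst=3, C=5
  Job 3: burst=4, C=9
Average completion = 16/3 = 5.3333

5.3333


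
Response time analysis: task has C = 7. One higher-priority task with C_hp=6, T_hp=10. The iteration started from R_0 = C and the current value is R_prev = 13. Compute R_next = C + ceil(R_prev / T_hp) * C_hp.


R_next = C + ceil(R_prev / T_hp) * C_hp
ceil(13 / 10) = ceil(1.3) = 2
Interference = 2 * 6 = 12
R_next = 7 + 12 = 19

19


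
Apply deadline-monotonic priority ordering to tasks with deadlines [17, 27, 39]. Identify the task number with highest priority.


Sort tasks by relative deadline (ascending):
  Task 1: deadline = 17
  Task 2: deadline = 27
  Task 3: deadline = 39
Priority order (highest first): [1, 2, 3]
Highest priority task = 1

1


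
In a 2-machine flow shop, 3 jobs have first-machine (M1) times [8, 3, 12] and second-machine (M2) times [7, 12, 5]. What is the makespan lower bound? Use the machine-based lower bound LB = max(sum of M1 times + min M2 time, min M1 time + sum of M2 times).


LB1 = sum(M1 times) + min(M2 times) = 23 + 5 = 28
LB2 = min(M1 times) + sum(M2 times) = 3 + 24 = 27
Lower bound = max(LB1, LB2) = max(28, 27) = 28

28


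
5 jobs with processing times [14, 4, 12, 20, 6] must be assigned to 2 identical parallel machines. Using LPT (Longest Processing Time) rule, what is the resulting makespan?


Sort jobs in decreasing order (LPT): [20, 14, 12, 6, 4]
Assign each job to the least loaded machine:
  Machine 1: jobs [20, 6, 4], load = 30
  Machine 2: jobs [14, 12], load = 26
Makespan = max load = 30

30


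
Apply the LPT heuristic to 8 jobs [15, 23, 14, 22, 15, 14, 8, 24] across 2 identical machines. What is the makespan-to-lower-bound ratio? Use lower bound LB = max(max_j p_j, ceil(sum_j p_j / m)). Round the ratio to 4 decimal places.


LPT order: [24, 23, 22, 15, 15, 14, 14, 8]
Machine loads after assignment: [68, 67]
LPT makespan = 68
Lower bound = max(max_job, ceil(total/2)) = max(24, 68) = 68
Ratio = 68 / 68 = 1.0

1.0


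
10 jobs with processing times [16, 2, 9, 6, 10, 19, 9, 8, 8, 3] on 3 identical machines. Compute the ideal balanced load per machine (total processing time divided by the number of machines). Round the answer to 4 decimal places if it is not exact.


Total processing time = 16 + 2 + 9 + 6 + 10 + 19 + 9 + 8 + 8 + 3 = 90
Number of machines = 3
Ideal balanced load = 90 / 3 = 30.0

30.0


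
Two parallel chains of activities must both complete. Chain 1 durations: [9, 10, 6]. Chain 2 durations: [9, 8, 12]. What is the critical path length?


Path A total = 9 + 10 + 6 = 25
Path B total = 9 + 8 + 12 = 29
Critical path = longest path = max(25, 29) = 29

29


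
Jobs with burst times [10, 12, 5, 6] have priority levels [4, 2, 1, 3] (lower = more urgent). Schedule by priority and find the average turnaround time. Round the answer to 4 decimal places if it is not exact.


Sort by priority (ascending = highest first):
Order: [(1, 5), (2, 12), (3, 6), (4, 10)]
Completion times:
  Priority 1, burst=5, C=5
  Priority 2, burst=12, C=17
  Priority 3, burst=6, C=23
  Priority 4, burst=10, C=33
Average turnaround = 78/4 = 19.5

19.5


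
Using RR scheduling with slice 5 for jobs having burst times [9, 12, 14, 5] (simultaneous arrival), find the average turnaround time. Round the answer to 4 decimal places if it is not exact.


Time quantum = 5
Execution trace:
  J1 runs 5 units, time = 5
  J2 runs 5 units, time = 10
  J3 runs 5 units, time = 15
  J4 runs 5 units, time = 20
  J1 runs 4 units, time = 24
  J2 runs 5 units, time = 29
  J3 runs 5 units, time = 34
  J2 runs 2 units, time = 36
  J3 runs 4 units, time = 40
Finish times: [24, 36, 40, 20]
Average turnaround = 120/4 = 30.0

30.0


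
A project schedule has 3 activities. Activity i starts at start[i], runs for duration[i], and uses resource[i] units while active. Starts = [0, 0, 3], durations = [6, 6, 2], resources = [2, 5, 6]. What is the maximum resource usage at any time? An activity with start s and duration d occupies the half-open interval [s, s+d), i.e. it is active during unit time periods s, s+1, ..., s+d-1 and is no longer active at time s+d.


Each activity i is active on [start_i, start_i + duration_i).
Compute total resource usage per time slot:
  t=0: active resources = [2, 5], total = 7
  t=1: active resources = [2, 5], total = 7
  t=2: active resources = [2, 5], total = 7
  t=3: active resources = [2, 5, 6], total = 13
  t=4: active resources = [2, 5, 6], total = 13
  t=5: active resources = [2, 5], total = 7
Peak resource demand = 13

13


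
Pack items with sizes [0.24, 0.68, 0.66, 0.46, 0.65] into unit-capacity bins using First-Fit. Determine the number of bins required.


Place items sequentially using First-Fit:
  Item 0.24 -> new Bin 1
  Item 0.68 -> Bin 1 (now 0.92)
  Item 0.66 -> new Bin 2
  Item 0.46 -> new Bin 3
  Item 0.65 -> new Bin 4
Total bins used = 4

4


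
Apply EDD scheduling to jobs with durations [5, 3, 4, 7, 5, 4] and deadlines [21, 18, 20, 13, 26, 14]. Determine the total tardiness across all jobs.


Sort by due date (EDD order): [(7, 13), (4, 14), (3, 18), (4, 20), (5, 21), (5, 26)]
Compute completion times and tardiness:
  Job 1: p=7, d=13, C=7, tardiness=max(0,7-13)=0
  Job 2: p=4, d=14, C=11, tardiness=max(0,11-14)=0
  Job 3: p=3, d=18, C=14, tardiness=max(0,14-18)=0
  Job 4: p=4, d=20, C=18, tardiness=max(0,18-20)=0
  Job 5: p=5, d=21, C=23, tardiness=max(0,23-21)=2
  Job 6: p=5, d=26, C=28, tardiness=max(0,28-26)=2
Total tardiness = 4

4


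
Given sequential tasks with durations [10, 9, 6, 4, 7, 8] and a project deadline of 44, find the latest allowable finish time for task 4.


LF(activity 4) = deadline - sum of successor durations
Successors: activities 5 through 6 with durations [7, 8]
Sum of successor durations = 15
LF = 44 - 15 = 29

29


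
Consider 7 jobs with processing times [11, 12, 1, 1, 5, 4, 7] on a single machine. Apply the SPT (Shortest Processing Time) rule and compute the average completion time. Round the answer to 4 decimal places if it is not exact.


Sort jobs by processing time (SPT order): [1, 1, 4, 5, 7, 11, 12]
Compute completion times sequentially:
  Job 1: processing = 1, completes at 1
  Job 2: processing = 1, completes at 2
  Job 3: processing = 4, completes at 6
  Job 4: processing = 5, completes at 11
  Job 5: processing = 7, completes at 18
  Job 6: processing = 11, completes at 29
  Job 7: processing = 12, completes at 41
Sum of completion times = 108
Average completion time = 108/7 = 15.4286

15.4286


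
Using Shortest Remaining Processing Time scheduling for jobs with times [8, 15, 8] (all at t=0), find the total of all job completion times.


Since all jobs arrive at t=0, SRPT equals SPT ordering.
SPT order: [8, 8, 15]
Completion times:
  Job 1: p=8, C=8
  Job 2: p=8, C=16
  Job 3: p=15, C=31
Total completion time = 8 + 16 + 31 = 55

55


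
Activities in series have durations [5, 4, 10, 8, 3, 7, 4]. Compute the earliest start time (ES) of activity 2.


Activity 2 starts after activities 1 through 1 complete.
Predecessor durations: [5]
ES = 5 = 5

5


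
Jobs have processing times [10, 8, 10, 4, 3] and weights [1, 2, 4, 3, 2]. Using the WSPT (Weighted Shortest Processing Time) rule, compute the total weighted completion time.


Compute p/w ratios and sort ascending (WSPT): [(4, 3), (3, 2), (10, 4), (8, 2), (10, 1)]
Compute weighted completion times:
  Job (p=4,w=3): C=4, w*C=3*4=12
  Job (p=3,w=2): C=7, w*C=2*7=14
  Job (p=10,w=4): C=17, w*C=4*17=68
  Job (p=8,w=2): C=25, w*C=2*25=50
  Job (p=10,w=1): C=35, w*C=1*35=35
Total weighted completion time = 179

179


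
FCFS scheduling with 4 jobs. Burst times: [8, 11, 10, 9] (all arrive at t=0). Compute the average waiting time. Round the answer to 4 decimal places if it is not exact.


FCFS order (as given): [8, 11, 10, 9]
Waiting times:
  Job 1: wait = 0
  Job 2: wait = 8
  Job 3: wait = 19
  Job 4: wait = 29
Sum of waiting times = 56
Average waiting time = 56/4 = 14.0

14.0


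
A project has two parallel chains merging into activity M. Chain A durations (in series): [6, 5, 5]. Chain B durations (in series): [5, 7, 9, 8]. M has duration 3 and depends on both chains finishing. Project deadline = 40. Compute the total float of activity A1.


Forward pass: ES(A1) = sum of predecessors on chain A = 0
EF = ES + duration = 0 + 6 = 6
Backward pass: LF(M) = deadline = 40; LS(M) = 40 - 3 = 37
LF(A1) = LS(M) - sum(successors on chain A) = 37 - 10 = 27
LS = LF - duration = 27 - 6 = 21
Total float = LS - ES = 21 - 0 = 21

21


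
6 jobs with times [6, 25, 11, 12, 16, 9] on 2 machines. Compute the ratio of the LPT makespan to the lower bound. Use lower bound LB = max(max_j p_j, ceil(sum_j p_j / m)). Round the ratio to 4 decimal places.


LPT order: [25, 16, 12, 11, 9, 6]
Machine loads after assignment: [42, 37]
LPT makespan = 42
Lower bound = max(max_job, ceil(total/2)) = max(25, 40) = 40
Ratio = 42 / 40 = 1.05

1.05


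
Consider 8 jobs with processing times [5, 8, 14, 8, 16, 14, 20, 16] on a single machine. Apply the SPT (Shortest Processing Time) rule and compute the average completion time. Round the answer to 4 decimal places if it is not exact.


Sort jobs by processing time (SPT order): [5, 8, 8, 14, 14, 16, 16, 20]
Compute completion times sequentially:
  Job 1: processing = 5, completes at 5
  Job 2: processing = 8, completes at 13
  Job 3: processing = 8, completes at 21
  Job 4: processing = 14, completes at 35
  Job 5: processing = 14, completes at 49
  Job 6: processing = 16, completes at 65
  Job 7: processing = 16, completes at 81
  Job 8: processing = 20, completes at 101
Sum of completion times = 370
Average completion time = 370/8 = 46.25

46.25


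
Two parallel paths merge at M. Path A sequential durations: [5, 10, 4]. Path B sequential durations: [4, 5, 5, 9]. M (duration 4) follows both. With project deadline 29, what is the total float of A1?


Forward pass: ES(A1) = sum of predecessors on chain A = 0
EF = ES + duration = 0 + 5 = 5
Backward pass: LF(M) = deadline = 29; LS(M) = 29 - 4 = 25
LF(A1) = LS(M) - sum(successors on chain A) = 25 - 14 = 11
LS = LF - duration = 11 - 5 = 6
Total float = LS - ES = 6 - 0 = 6

6


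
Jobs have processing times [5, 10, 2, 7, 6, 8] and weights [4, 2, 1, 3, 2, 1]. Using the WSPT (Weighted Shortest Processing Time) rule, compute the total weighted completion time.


Compute p/w ratios and sort ascending (WSPT): [(5, 4), (2, 1), (7, 3), (6, 2), (10, 2), (8, 1)]
Compute weighted completion times:
  Job (p=5,w=4): C=5, w*C=4*5=20
  Job (p=2,w=1): C=7, w*C=1*7=7
  Job (p=7,w=3): C=14, w*C=3*14=42
  Job (p=6,w=2): C=20, w*C=2*20=40
  Job (p=10,w=2): C=30, w*C=2*30=60
  Job (p=8,w=1): C=38, w*C=1*38=38
Total weighted completion time = 207

207


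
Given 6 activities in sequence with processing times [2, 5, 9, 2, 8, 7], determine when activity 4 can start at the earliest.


Activity 4 starts after activities 1 through 3 complete.
Predecessor durations: [2, 5, 9]
ES = 2 + 5 + 9 = 16

16


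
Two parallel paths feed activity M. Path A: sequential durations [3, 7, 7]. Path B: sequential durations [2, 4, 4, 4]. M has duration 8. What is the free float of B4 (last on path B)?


ES(B4) = sum of predecessors on chain B = 10
EF(B4) = ES + duration = 10 + 4 = 14
Successor of B4 is M. ES(M) = max(sum(A), sum(B)) = max(17, 14) = 17
Free float = ES(successor) - EF(current) = 17 - 14 = 3

3


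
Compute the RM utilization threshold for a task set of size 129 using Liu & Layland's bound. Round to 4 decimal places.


Compute 2^(1/129) = 1.0053876957
Subtract 1: 1.0053876957 - 1 = 0.0053876957
Multiply by n: 129 * 0.0053876957 = 0.6950127453
Round to 4 dp: 0.6950

0.6950


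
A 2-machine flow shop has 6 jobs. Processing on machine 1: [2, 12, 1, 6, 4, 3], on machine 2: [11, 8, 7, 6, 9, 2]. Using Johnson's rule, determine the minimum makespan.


Apply Johnson's rule:
  Group 1 (a <= b): [(3, 1, 7), (1, 2, 11), (5, 4, 9), (4, 6, 6)]
  Group 2 (a > b): [(2, 12, 8), (6, 3, 2)]
Optimal job order: [3, 1, 5, 4, 2, 6]
Schedule:
  Job 3: M1 done at 1, M2 done at 8
  Job 1: M1 done at 3, M2 done at 19
  Job 5: M1 done at 7, M2 done at 28
  Job 4: M1 done at 13, M2 done at 34
  Job 2: M1 done at 25, M2 done at 42
  Job 6: M1 done at 28, M2 done at 44
Makespan = 44

44


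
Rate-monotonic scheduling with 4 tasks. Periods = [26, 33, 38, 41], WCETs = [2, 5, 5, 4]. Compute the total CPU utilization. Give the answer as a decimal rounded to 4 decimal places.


Compute individual utilizations (exact fractions):
  Task 1: C/T = 2/26 = 1/13 (approx. 0.0769)
  Task 2: C/T = 5/33 (approx. 0.1515)
  Task 3: C/T = 5/38 (approx. 0.1316)
  Task 4: C/T = 4/41 (approx. 0.0976)
Total utilization U = 1/13 + 5/33 + 5/38 + 4/41 = 305837/668382
Rounded to 4 decimal places: U = 0.4576
RM (Liu & Layland) bound for 4 tasks = 0.756828; compare with U = 305837/668382 (approx. 0.457578)
U <= bound, so schedulable by RM sufficient condition.

0.4576


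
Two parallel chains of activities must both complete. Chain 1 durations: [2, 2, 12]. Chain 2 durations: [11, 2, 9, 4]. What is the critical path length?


Path A total = 2 + 2 + 12 = 16
Path B total = 11 + 2 + 9 + 4 = 26
Critical path = longest path = max(16, 26) = 26

26


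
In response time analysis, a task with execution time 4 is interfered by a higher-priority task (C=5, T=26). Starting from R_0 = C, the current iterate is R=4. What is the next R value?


R_next = C + ceil(R_prev / T_hp) * C_hp
ceil(4 / 26) = ceil(0.1538) = 1
Interference = 1 * 5 = 5
R_next = 4 + 5 = 9

9


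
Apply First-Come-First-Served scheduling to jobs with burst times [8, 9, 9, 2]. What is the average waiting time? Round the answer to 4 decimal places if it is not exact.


FCFS order (as given): [8, 9, 9, 2]
Waiting times:
  Job 1: wait = 0
  Job 2: wait = 8
  Job 3: wait = 17
  Job 4: wait = 26
Sum of waiting times = 51
Average waiting time = 51/4 = 12.75

12.75


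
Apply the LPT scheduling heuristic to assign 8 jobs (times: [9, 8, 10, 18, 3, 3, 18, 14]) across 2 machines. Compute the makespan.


Sort jobs in decreasing order (LPT): [18, 18, 14, 10, 9, 8, 3, 3]
Assign each job to the least loaded machine:
  Machine 1: jobs [18, 14, 8, 3], load = 43
  Machine 2: jobs [18, 10, 9, 3], load = 40
Makespan = max load = 43

43


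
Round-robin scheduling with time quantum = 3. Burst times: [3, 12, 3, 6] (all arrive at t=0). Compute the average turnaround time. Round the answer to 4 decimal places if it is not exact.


Time quantum = 3
Execution trace:
  J1 runs 3 units, time = 3
  J2 runs 3 units, time = 6
  J3 runs 3 units, time = 9
  J4 runs 3 units, time = 12
  J2 runs 3 units, time = 15
  J4 runs 3 units, time = 18
  J2 runs 3 units, time = 21
  J2 runs 3 units, time = 24
Finish times: [3, 24, 9, 18]
Average turnaround = 54/4 = 13.5

13.5


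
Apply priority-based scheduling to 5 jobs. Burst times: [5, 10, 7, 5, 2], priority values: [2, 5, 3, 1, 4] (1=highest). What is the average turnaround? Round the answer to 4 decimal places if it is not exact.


Sort by priority (ascending = highest first):
Order: [(1, 5), (2, 5), (3, 7), (4, 2), (5, 10)]
Completion times:
  Priority 1, burst=5, C=5
  Priority 2, burst=5, C=10
  Priority 3, burst=7, C=17
  Priority 4, burst=2, C=19
  Priority 5, burst=10, C=29
Average turnaround = 80/5 = 16.0

16.0


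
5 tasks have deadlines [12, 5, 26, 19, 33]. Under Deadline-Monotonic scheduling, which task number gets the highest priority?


Sort tasks by relative deadline (ascending):
  Task 2: deadline = 5
  Task 1: deadline = 12
  Task 4: deadline = 19
  Task 3: deadline = 26
  Task 5: deadline = 33
Priority order (highest first): [2, 1, 4, 3, 5]
Highest priority task = 2

2


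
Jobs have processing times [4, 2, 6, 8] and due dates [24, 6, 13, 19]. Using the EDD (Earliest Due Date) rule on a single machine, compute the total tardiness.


Sort by due date (EDD order): [(2, 6), (6, 13), (8, 19), (4, 24)]
Compute completion times and tardiness:
  Job 1: p=2, d=6, C=2, tardiness=max(0,2-6)=0
  Job 2: p=6, d=13, C=8, tardiness=max(0,8-13)=0
  Job 3: p=8, d=19, C=16, tardiness=max(0,16-19)=0
  Job 4: p=4, d=24, C=20, tardiness=max(0,20-24)=0
Total tardiness = 0

0


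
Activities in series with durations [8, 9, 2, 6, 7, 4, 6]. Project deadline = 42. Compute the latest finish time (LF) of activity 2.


LF(activity 2) = deadline - sum of successor durations
Successors: activities 3 through 7 with durations [2, 6, 7, 4, 6]
Sum of successor durations = 25
LF = 42 - 25 = 17

17


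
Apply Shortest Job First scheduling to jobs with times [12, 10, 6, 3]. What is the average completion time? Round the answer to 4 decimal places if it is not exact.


SJF order (ascending): [3, 6, 10, 12]
Completion times:
  Job 1: burst=3, C=3
  Job 2: burst=6, C=9
  Job 3: burst=10, C=19
  Job 4: burst=12, C=31
Average completion = 62/4 = 15.5

15.5


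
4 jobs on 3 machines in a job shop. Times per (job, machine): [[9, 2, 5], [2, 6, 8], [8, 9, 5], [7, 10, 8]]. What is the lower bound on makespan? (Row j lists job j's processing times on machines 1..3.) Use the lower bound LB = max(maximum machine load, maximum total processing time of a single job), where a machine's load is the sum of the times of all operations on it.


Machine loads:
  Machine 1: 9 + 2 + 8 + 7 = 26
  Machine 2: 2 + 6 + 9 + 10 = 27
  Machine 3: 5 + 8 + 5 + 8 = 26
Max machine load = 27
Job totals:
  Job 1: 16
  Job 2: 16
  Job 3: 22
  Job 4: 25
Max job total = 25
Lower bound = max(27, 25) = 27

27


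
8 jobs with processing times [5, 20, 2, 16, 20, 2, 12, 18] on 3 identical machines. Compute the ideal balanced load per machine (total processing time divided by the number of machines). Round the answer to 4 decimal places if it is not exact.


Total processing time = 5 + 20 + 2 + 16 + 20 + 2 + 12 + 18 = 95
Number of machines = 3
Ideal balanced load = 95 / 3 = 31.6667

31.6667


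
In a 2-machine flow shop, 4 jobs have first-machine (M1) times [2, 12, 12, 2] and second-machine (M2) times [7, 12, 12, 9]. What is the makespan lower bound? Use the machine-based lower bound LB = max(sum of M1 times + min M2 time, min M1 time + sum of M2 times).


LB1 = sum(M1 times) + min(M2 times) = 28 + 7 = 35
LB2 = min(M1 times) + sum(M2 times) = 2 + 40 = 42
Lower bound = max(LB1, LB2) = max(35, 42) = 42

42


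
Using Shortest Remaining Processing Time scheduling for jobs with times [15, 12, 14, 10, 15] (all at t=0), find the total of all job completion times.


Since all jobs arrive at t=0, SRPT equals SPT ordering.
SPT order: [10, 12, 14, 15, 15]
Completion times:
  Job 1: p=10, C=10
  Job 2: p=12, C=22
  Job 3: p=14, C=36
  Job 4: p=15, C=51
  Job 5: p=15, C=66
Total completion time = 10 + 22 + 36 + 51 + 66 = 185

185


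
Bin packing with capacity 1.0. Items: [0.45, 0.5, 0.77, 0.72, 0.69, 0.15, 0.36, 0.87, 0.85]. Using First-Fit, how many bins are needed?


Place items sequentially using First-Fit:
  Item 0.45 -> new Bin 1
  Item 0.5 -> Bin 1 (now 0.95)
  Item 0.77 -> new Bin 2
  Item 0.72 -> new Bin 3
  Item 0.69 -> new Bin 4
  Item 0.15 -> Bin 2 (now 0.92)
  Item 0.36 -> new Bin 5
  Item 0.87 -> new Bin 6
  Item 0.85 -> new Bin 7
Total bins used = 7

7


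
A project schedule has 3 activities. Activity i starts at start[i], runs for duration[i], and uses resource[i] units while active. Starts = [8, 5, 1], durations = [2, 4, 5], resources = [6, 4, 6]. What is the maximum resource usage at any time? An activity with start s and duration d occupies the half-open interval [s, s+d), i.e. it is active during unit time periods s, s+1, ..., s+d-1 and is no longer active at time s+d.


Each activity i is active on [start_i, start_i + duration_i).
Compute total resource usage per time slot:
  t=0: active resources = [], total = 0
  t=1: active resources = [6], total = 6
  t=2: active resources = [6], total = 6
  t=3: active resources = [6], total = 6
  t=4: active resources = [6], total = 6
  t=5: active resources = [4, 6], total = 10
  t=6: active resources = [4], total = 4
  t=7: active resources = [4], total = 4
  t=8: active resources = [6, 4], total = 10
  t=9: active resources = [6], total = 6
Peak resource demand = 10

10


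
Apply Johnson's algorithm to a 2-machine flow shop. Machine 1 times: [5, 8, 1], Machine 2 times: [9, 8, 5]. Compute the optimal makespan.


Apply Johnson's rule:
  Group 1 (a <= b): [(3, 1, 5), (1, 5, 9), (2, 8, 8)]
  Group 2 (a > b): []
Optimal job order: [3, 1, 2]
Schedule:
  Job 3: M1 done at 1, M2 done at 6
  Job 1: M1 done at 6, M2 done at 15
  Job 2: M1 done at 14, M2 done at 23
Makespan = 23

23


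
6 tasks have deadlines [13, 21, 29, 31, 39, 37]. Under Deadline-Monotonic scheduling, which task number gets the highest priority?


Sort tasks by relative deadline (ascending):
  Task 1: deadline = 13
  Task 2: deadline = 21
  Task 3: deadline = 29
  Task 4: deadline = 31
  Task 6: deadline = 37
  Task 5: deadline = 39
Priority order (highest first): [1, 2, 3, 4, 6, 5]
Highest priority task = 1

1


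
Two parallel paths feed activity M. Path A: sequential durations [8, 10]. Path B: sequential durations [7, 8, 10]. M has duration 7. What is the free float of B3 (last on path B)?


ES(B3) = sum of predecessors on chain B = 15
EF(B3) = ES + duration = 15 + 10 = 25
Successor of B3 is M. ES(M) = max(sum(A), sum(B)) = max(18, 25) = 25
Free float = ES(successor) - EF(current) = 25 - 25 = 0

0


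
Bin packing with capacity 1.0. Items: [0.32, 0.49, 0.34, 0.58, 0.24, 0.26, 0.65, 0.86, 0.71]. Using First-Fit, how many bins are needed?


Place items sequentially using First-Fit:
  Item 0.32 -> new Bin 1
  Item 0.49 -> Bin 1 (now 0.81)
  Item 0.34 -> new Bin 2
  Item 0.58 -> Bin 2 (now 0.92)
  Item 0.24 -> new Bin 3
  Item 0.26 -> Bin 3 (now 0.5)
  Item 0.65 -> new Bin 4
  Item 0.86 -> new Bin 5
  Item 0.71 -> new Bin 6
Total bins used = 6

6


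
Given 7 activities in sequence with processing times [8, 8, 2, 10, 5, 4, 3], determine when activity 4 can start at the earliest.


Activity 4 starts after activities 1 through 3 complete.
Predecessor durations: [8, 8, 2]
ES = 8 + 8 + 2 = 18

18


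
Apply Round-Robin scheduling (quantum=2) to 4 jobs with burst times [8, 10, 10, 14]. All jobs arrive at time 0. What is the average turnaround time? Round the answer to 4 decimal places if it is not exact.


Time quantum = 2
Execution trace:
  J1 runs 2 units, time = 2
  J2 runs 2 units, time = 4
  J3 runs 2 units, time = 6
  J4 runs 2 units, time = 8
  J1 runs 2 units, time = 10
  J2 runs 2 units, time = 12
  J3 runs 2 units, time = 14
  J4 runs 2 units, time = 16
  J1 runs 2 units, time = 18
  J2 runs 2 units, time = 20
  J3 runs 2 units, time = 22
  J4 runs 2 units, time = 24
  J1 runs 2 units, time = 26
  J2 runs 2 units, time = 28
  J3 runs 2 units, time = 30
  J4 runs 2 units, time = 32
  J2 runs 2 units, time = 34
  J3 runs 2 units, time = 36
  J4 runs 2 units, time = 38
  J4 runs 2 units, time = 40
  J4 runs 2 units, time = 42
Finish times: [26, 34, 36, 42]
Average turnaround = 138/4 = 34.5

34.5


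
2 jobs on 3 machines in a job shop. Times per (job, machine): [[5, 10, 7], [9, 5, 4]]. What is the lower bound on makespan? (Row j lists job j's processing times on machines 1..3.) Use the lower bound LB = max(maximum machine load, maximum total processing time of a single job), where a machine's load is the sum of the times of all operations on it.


Machine loads:
  Machine 1: 5 + 9 = 14
  Machine 2: 10 + 5 = 15
  Machine 3: 7 + 4 = 11
Max machine load = 15
Job totals:
  Job 1: 22
  Job 2: 18
Max job total = 22
Lower bound = max(15, 22) = 22

22


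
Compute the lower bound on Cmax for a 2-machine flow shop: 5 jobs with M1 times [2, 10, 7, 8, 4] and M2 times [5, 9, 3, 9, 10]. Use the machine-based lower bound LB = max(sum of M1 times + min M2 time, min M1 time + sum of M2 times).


LB1 = sum(M1 times) + min(M2 times) = 31 + 3 = 34
LB2 = min(M1 times) + sum(M2 times) = 2 + 36 = 38
Lower bound = max(LB1, LB2) = max(34, 38) = 38

38


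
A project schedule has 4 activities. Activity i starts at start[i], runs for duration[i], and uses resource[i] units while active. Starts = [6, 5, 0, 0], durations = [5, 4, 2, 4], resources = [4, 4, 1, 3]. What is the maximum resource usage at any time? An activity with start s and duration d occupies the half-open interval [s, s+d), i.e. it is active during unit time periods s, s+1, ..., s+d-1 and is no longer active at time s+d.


Each activity i is active on [start_i, start_i + duration_i).
Compute total resource usage per time slot:
  t=0: active resources = [1, 3], total = 4
  t=1: active resources = [1, 3], total = 4
  t=2: active resources = [3], total = 3
  t=3: active resources = [3], total = 3
  t=4: active resources = [], total = 0
  t=5: active resources = [4], total = 4
  t=6: active resources = [4, 4], total = 8
  t=7: active resources = [4, 4], total = 8
  t=8: active resources = [4, 4], total = 8
  t=9: active resources = [4], total = 4
  t=10: active resources = [4], total = 4
Peak resource demand = 8

8


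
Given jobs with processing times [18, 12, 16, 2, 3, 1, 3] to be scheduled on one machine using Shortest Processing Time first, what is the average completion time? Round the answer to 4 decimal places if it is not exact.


Sort jobs by processing time (SPT order): [1, 2, 3, 3, 12, 16, 18]
Compute completion times sequentially:
  Job 1: processing = 1, completes at 1
  Job 2: processing = 2, completes at 3
  Job 3: processing = 3, completes at 6
  Job 4: processing = 3, completes at 9
  Job 5: processing = 12, completes at 21
  Job 6: processing = 16, completes at 37
  Job 7: processing = 18, completes at 55
Sum of completion times = 132
Average completion time = 132/7 = 18.8571

18.8571


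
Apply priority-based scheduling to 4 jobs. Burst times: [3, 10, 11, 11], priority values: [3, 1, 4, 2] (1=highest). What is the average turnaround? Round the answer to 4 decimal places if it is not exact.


Sort by priority (ascending = highest first):
Order: [(1, 10), (2, 11), (3, 3), (4, 11)]
Completion times:
  Priority 1, burst=10, C=10
  Priority 2, burst=11, C=21
  Priority 3, burst=3, C=24
  Priority 4, burst=11, C=35
Average turnaround = 90/4 = 22.5

22.5


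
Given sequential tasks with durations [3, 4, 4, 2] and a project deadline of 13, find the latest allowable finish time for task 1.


LF(activity 1) = deadline - sum of successor durations
Successors: activities 2 through 4 with durations [4, 4, 2]
Sum of successor durations = 10
LF = 13 - 10 = 3

3


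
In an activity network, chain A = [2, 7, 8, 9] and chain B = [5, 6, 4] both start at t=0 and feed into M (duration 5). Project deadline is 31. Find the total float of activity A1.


Forward pass: ES(A1) = sum of predecessors on chain A = 0
EF = ES + duration = 0 + 2 = 2
Backward pass: LF(M) = deadline = 31; LS(M) = 31 - 5 = 26
LF(A1) = LS(M) - sum(successors on chain A) = 26 - 24 = 2
LS = LF - duration = 2 - 2 = 0
Total float = LS - ES = 0 - 0 = 0

0


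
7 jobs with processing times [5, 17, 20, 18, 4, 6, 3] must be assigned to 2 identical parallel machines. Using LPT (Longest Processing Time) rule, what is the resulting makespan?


Sort jobs in decreasing order (LPT): [20, 18, 17, 6, 5, 4, 3]
Assign each job to the least loaded machine:
  Machine 1: jobs [20, 6, 5, 4, 3], load = 38
  Machine 2: jobs [18, 17], load = 35
Makespan = max load = 38

38


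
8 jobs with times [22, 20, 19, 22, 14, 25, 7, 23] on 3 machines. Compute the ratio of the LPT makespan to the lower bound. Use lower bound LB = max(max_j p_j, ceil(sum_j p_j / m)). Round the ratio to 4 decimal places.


LPT order: [25, 23, 22, 22, 20, 19, 14, 7]
Machine loads after assignment: [51, 57, 44]
LPT makespan = 57
Lower bound = max(max_job, ceil(total/3)) = max(25, 51) = 51
Ratio = 57 / 51 = 1.1176

1.1176


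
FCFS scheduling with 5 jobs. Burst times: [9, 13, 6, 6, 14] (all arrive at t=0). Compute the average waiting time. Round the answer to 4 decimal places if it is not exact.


FCFS order (as given): [9, 13, 6, 6, 14]
Waiting times:
  Job 1: wait = 0
  Job 2: wait = 9
  Job 3: wait = 22
  Job 4: wait = 28
  Job 5: wait = 34
Sum of waiting times = 93
Average waiting time = 93/5 = 18.6

18.6


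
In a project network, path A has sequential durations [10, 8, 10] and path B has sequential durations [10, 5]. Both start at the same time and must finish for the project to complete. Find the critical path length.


Path A total = 10 + 8 + 10 = 28
Path B total = 10 + 5 = 15
Critical path = longest path = max(28, 15) = 28

28


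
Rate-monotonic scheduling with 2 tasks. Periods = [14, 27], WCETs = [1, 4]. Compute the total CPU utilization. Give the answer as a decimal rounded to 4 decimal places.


Compute individual utilizations (exact fractions):
  Task 1: C/T = 1/14 (approx. 0.0714)
  Task 2: C/T = 4/27 (approx. 0.1481)
Total utilization U = 1/14 + 4/27 = 83/378
Rounded to 4 decimal places: U = 0.2196
RM (Liu & Layland) bound for 2 tasks = 0.828427; compare with U = 83/378 (approx. 0.219577)
U <= bound, so schedulable by RM sufficient condition.

0.2196


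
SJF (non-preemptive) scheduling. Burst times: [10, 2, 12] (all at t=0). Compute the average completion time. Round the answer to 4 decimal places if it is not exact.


SJF order (ascending): [2, 10, 12]
Completion times:
  Job 1: burst=2, C=2
  Job 2: burst=10, C=12
  Job 3: burst=12, C=24
Average completion = 38/3 = 12.6667

12.6667


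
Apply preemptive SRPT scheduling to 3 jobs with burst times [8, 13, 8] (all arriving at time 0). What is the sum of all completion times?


Since all jobs arrive at t=0, SRPT equals SPT ordering.
SPT order: [8, 8, 13]
Completion times:
  Job 1: p=8, C=8
  Job 2: p=8, C=16
  Job 3: p=13, C=29
Total completion time = 8 + 16 + 29 = 53

53


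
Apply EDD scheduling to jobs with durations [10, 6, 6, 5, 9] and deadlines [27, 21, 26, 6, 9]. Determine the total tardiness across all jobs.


Sort by due date (EDD order): [(5, 6), (9, 9), (6, 21), (6, 26), (10, 27)]
Compute completion times and tardiness:
  Job 1: p=5, d=6, C=5, tardiness=max(0,5-6)=0
  Job 2: p=9, d=9, C=14, tardiness=max(0,14-9)=5
  Job 3: p=6, d=21, C=20, tardiness=max(0,20-21)=0
  Job 4: p=6, d=26, C=26, tardiness=max(0,26-26)=0
  Job 5: p=10, d=27, C=36, tardiness=max(0,36-27)=9
Total tardiness = 14

14


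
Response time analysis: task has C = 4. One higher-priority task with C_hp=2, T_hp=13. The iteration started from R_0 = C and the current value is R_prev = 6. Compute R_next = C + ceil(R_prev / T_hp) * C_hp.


R_next = C + ceil(R_prev / T_hp) * C_hp
ceil(6 / 13) = ceil(0.4615) = 1
Interference = 1 * 2 = 2
R_next = 4 + 2 = 6
R_next = R_prev, so the iteration has converged (response time = 6).

6


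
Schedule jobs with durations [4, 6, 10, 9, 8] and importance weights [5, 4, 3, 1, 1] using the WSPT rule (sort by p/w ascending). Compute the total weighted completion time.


Compute p/w ratios and sort ascending (WSPT): [(4, 5), (6, 4), (10, 3), (8, 1), (9, 1)]
Compute weighted completion times:
  Job (p=4,w=5): C=4, w*C=5*4=20
  Job (p=6,w=4): C=10, w*C=4*10=40
  Job (p=10,w=3): C=20, w*C=3*20=60
  Job (p=8,w=1): C=28, w*C=1*28=28
  Job (p=9,w=1): C=37, w*C=1*37=37
Total weighted completion time = 185

185


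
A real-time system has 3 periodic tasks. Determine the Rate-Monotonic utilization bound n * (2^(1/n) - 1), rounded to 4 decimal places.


Compute 2^(1/3) = 1.2599210499
Subtract 1: 1.2599210499 - 1 = 0.2599210499
Multiply by n: 3 * 0.2599210499 = 0.7797631497
Round to 4 dp: 0.7798

0.7798


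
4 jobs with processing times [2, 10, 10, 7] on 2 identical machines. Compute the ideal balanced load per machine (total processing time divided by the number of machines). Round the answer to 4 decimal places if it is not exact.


Total processing time = 2 + 10 + 10 + 7 = 29
Number of machines = 2
Ideal balanced load = 29 / 2 = 14.5

14.5


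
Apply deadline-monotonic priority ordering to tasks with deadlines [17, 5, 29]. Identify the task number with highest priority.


Sort tasks by relative deadline (ascending):
  Task 2: deadline = 5
  Task 1: deadline = 17
  Task 3: deadline = 29
Priority order (highest first): [2, 1, 3]
Highest priority task = 2

2


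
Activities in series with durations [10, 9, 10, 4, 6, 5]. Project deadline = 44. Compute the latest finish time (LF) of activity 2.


LF(activity 2) = deadline - sum of successor durations
Successors: activities 3 through 6 with durations [10, 4, 6, 5]
Sum of successor durations = 25
LF = 44 - 25 = 19

19


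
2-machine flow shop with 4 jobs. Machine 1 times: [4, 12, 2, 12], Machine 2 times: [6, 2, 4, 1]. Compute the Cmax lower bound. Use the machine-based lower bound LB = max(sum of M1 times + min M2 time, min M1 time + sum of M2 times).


LB1 = sum(M1 times) + min(M2 times) = 30 + 1 = 31
LB2 = min(M1 times) + sum(M2 times) = 2 + 13 = 15
Lower bound = max(LB1, LB2) = max(31, 15) = 31

31


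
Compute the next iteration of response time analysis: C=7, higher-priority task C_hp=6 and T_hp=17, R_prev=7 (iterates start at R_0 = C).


R_next = C + ceil(R_prev / T_hp) * C_hp
ceil(7 / 17) = ceil(0.4118) = 1
Interference = 1 * 6 = 6
R_next = 7 + 6 = 13

13


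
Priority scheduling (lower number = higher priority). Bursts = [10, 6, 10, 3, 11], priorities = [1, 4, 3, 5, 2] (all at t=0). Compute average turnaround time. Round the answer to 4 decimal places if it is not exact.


Sort by priority (ascending = highest first):
Order: [(1, 10), (2, 11), (3, 10), (4, 6), (5, 3)]
Completion times:
  Priority 1, burst=10, C=10
  Priority 2, burst=11, C=21
  Priority 3, burst=10, C=31
  Priority 4, burst=6, C=37
  Priority 5, burst=3, C=40
Average turnaround = 139/5 = 27.8

27.8


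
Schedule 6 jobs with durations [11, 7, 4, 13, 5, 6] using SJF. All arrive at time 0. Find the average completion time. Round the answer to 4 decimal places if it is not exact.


SJF order (ascending): [4, 5, 6, 7, 11, 13]
Completion times:
  Job 1: burst=4, C=4
  Job 2: burst=5, C=9
  Job 3: burst=6, C=15
  Job 4: burst=7, C=22
  Job 5: burst=11, C=33
  Job 6: burst=13, C=46
Average completion = 129/6 = 21.5

21.5


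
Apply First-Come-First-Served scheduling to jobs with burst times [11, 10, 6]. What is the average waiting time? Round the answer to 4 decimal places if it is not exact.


FCFS order (as given): [11, 10, 6]
Waiting times:
  Job 1: wait = 0
  Job 2: wait = 11
  Job 3: wait = 21
Sum of waiting times = 32
Average waiting time = 32/3 = 10.6667

10.6667


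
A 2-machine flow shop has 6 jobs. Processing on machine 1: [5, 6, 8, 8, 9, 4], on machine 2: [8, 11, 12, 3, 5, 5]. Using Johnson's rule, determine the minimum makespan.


Apply Johnson's rule:
  Group 1 (a <= b): [(6, 4, 5), (1, 5, 8), (2, 6, 11), (3, 8, 12)]
  Group 2 (a > b): [(5, 9, 5), (4, 8, 3)]
Optimal job order: [6, 1, 2, 3, 5, 4]
Schedule:
  Job 6: M1 done at 4, M2 done at 9
  Job 1: M1 done at 9, M2 done at 17
  Job 2: M1 done at 15, M2 done at 28
  Job 3: M1 done at 23, M2 done at 40
  Job 5: M1 done at 32, M2 done at 45
  Job 4: M1 done at 40, M2 done at 48
Makespan = 48

48


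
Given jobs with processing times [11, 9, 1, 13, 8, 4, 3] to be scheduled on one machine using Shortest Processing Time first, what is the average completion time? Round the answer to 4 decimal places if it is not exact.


Sort jobs by processing time (SPT order): [1, 3, 4, 8, 9, 11, 13]
Compute completion times sequentially:
  Job 1: processing = 1, completes at 1
  Job 2: processing = 3, completes at 4
  Job 3: processing = 4, completes at 8
  Job 4: processing = 8, completes at 16
  Job 5: processing = 9, completes at 25
  Job 6: processing = 11, completes at 36
  Job 7: processing = 13, completes at 49
Sum of completion times = 139
Average completion time = 139/7 = 19.8571

19.8571


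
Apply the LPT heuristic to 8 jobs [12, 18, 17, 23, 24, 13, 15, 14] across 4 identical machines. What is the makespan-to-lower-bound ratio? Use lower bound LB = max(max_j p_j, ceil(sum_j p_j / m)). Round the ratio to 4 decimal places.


LPT order: [24, 23, 18, 17, 15, 14, 13, 12]
Machine loads after assignment: [36, 36, 32, 32]
LPT makespan = 36
Lower bound = max(max_job, ceil(total/4)) = max(24, 34) = 34
Ratio = 36 / 34 = 1.0588

1.0588


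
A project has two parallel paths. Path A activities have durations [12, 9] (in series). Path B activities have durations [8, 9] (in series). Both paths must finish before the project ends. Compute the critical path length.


Path A total = 12 + 9 = 21
Path B total = 8 + 9 = 17
Critical path = longest path = max(21, 17) = 21

21


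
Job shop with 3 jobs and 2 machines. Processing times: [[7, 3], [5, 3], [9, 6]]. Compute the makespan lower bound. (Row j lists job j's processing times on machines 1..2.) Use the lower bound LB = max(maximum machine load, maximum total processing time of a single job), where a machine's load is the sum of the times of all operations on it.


Machine loads:
  Machine 1: 7 + 5 + 9 = 21
  Machine 2: 3 + 3 + 6 = 12
Max machine load = 21
Job totals:
  Job 1: 10
  Job 2: 8
  Job 3: 15
Max job total = 15
Lower bound = max(21, 15) = 21

21


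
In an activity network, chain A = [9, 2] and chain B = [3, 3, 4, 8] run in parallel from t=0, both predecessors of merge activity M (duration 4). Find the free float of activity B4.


ES(B4) = sum of predecessors on chain B = 10
EF(B4) = ES + duration = 10 + 8 = 18
Successor of B4 is M. ES(M) = max(sum(A), sum(B)) = max(11, 18) = 18
Free float = ES(successor) - EF(current) = 18 - 18 = 0

0


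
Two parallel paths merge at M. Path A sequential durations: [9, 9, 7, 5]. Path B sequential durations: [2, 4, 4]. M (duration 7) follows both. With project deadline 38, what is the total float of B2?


Forward pass: ES(B2) = sum of predecessors on chain B = 2
EF = ES + duration = 2 + 4 = 6
Backward pass: LF(M) = deadline = 38; LS(M) = 38 - 7 = 31
LF(B2) = LS(M) - sum(successors on chain B) = 31 - 4 = 27
LS = LF - duration = 27 - 4 = 23
Total float = LS - ES = 23 - 2 = 21

21


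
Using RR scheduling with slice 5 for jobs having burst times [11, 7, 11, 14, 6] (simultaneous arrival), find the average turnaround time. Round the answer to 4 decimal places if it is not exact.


Time quantum = 5
Execution trace:
  J1 runs 5 units, time = 5
  J2 runs 5 units, time = 10
  J3 runs 5 units, time = 15
  J4 runs 5 units, time = 20
  J5 runs 5 units, time = 25
  J1 runs 5 units, time = 30
  J2 runs 2 units, time = 32
  J3 runs 5 units, time = 37
  J4 runs 5 units, time = 42
  J5 runs 1 units, time = 43
  J1 runs 1 units, time = 44
  J3 runs 1 units, time = 45
  J4 runs 4 units, time = 49
Finish times: [44, 32, 45, 49, 43]
Average turnaround = 213/5 = 42.6

42.6


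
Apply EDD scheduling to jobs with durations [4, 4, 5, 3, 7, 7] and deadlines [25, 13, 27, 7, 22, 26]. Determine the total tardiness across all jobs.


Sort by due date (EDD order): [(3, 7), (4, 13), (7, 22), (4, 25), (7, 26), (5, 27)]
Compute completion times and tardiness:
  Job 1: p=3, d=7, C=3, tardiness=max(0,3-7)=0
  Job 2: p=4, d=13, C=7, tardiness=max(0,7-13)=0
  Job 3: p=7, d=22, C=14, tardiness=max(0,14-22)=0
  Job 4: p=4, d=25, C=18, tardiness=max(0,18-25)=0
  Job 5: p=7, d=26, C=25, tardiness=max(0,25-26)=0
  Job 6: p=5, d=27, C=30, tardiness=max(0,30-27)=3
Total tardiness = 3

3


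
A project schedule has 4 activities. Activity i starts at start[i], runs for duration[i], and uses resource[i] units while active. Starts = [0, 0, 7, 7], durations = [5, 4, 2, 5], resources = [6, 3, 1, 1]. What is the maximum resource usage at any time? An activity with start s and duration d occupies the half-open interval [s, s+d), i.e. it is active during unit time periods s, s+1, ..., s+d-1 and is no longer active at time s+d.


Each activity i is active on [start_i, start_i + duration_i).
Compute total resource usage per time slot:
  t=0: active resources = [6, 3], total = 9
  t=1: active resources = [6, 3], total = 9
  t=2: active resources = [6, 3], total = 9
  t=3: active resources = [6, 3], total = 9
  t=4: active resources = [6], total = 6
  t=5: active resources = [], total = 0
  t=6: active resources = [], total = 0
  t=7: active resources = [1, 1], total = 2
  t=8: active resources = [1, 1], total = 2
  t=9: active resources = [1], total = 1
  t=10: active resources = [1], total = 1
  t=11: active resources = [1], total = 1
Peak resource demand = 9

9
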